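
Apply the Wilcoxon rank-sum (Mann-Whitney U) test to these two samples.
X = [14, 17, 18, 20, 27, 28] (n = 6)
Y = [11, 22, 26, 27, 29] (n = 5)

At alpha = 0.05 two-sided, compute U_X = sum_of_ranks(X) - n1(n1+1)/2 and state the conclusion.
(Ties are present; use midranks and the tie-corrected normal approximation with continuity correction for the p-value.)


Step 1: Combine and sort all 11 observations; assign midranks.
sorted (value, group): (11,Y), (14,X), (17,X), (18,X), (20,X), (22,Y), (26,Y), (27,X), (27,Y), (28,X), (29,Y)
ranks: 11->1, 14->2, 17->3, 18->4, 20->5, 22->6, 26->7, 27->8.5, 27->8.5, 28->10, 29->11
Step 2: Rank sum for X: R1 = 2 + 3 + 4 + 5 + 8.5 + 10 = 32.5.
Step 3: U_X = R1 - n1(n1+1)/2 = 32.5 - 6*7/2 = 32.5 - 21 = 11.5.
       U_Y = n1*n2 - U_X = 30 - 11.5 = 18.5.
Step 4: Ties are present, so use the tie-corrected normal approximation (with continuity correction) for the p-value.
Step 5: p-value = 0.583025; compare to alpha = 0.05. fail to reject H0.

U_X = 11.5, p = 0.583025, fail to reject H0 at alpha = 0.05.


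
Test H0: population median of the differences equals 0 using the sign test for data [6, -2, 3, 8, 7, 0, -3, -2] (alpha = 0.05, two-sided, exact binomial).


Step 1: Discard zero differences. Original n = 8; n_eff = number of nonzero differences = 7.
Nonzero differences (with sign): +6, -2, +3, +8, +7, -3, -2
Step 2: Count signs: positive = 4, negative = 3.
Step 3: Under H0: P(positive) = 0.5, so the number of positives S ~ Bin(7, 0.5).
Step 4: Two-sided exact p-value = sum of Bin(7,0.5) probabilities at or below the observed probability = 1.000000.
Step 5: alpha = 0.05. fail to reject H0.

n_eff = 7, pos = 4, neg = 3, p = 1.000000, fail to reject H0.


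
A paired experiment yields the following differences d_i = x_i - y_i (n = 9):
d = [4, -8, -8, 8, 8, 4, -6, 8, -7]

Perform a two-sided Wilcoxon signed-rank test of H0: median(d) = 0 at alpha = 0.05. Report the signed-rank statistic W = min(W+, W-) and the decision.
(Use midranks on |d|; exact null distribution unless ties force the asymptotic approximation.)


Step 1: Drop any zero differences (none here) and take |d_i|.
|d| = [4, 8, 8, 8, 8, 4, 6, 8, 7]
Step 2: Midrank |d_i| (ties get averaged ranks).
ranks: |4|->1.5, |8|->7, |8|->7, |8|->7, |8|->7, |4|->1.5, |6|->3, |8|->7, |7|->4
Step 3: Attach original signs; sum ranks with positive sign and with negative sign.
W+ = 1.5 + 7 + 7 + 1.5 + 7 = 24
W- = 7 + 7 + 3 + 4 = 21
(Check: W+ + W- = 45 should equal n(n+1)/2 = 45.)
Step 4: Test statistic W = min(W+, W-) = 21.
Step 5: Ties in |d|, so use the tie-corrected normal approximation.
        E[W] = n(n+1)/4 = 9*10/4 = 22.5.
        Tie groups: |d|=4 (t=2), |d|=8 (t=5); sum(t^3 - t) = 126.
        Var[W] = n(n+1)(2n+1)/24 - sum(t^3-t)/48 = 1710/24 - 126/48 = 68.625.
        z = (W - E[W]) / sqrt(Var[W]) = (21 - 22.5) / 8.2840 = -0.1811.
        Two-sided p = 2*Phi(z) = 0.856311.
Step 6: alpha = 0.05. fail to reject H0.

W+ = 24, W- = 21, W = min = 21, p = 0.856311, fail to reject H0.


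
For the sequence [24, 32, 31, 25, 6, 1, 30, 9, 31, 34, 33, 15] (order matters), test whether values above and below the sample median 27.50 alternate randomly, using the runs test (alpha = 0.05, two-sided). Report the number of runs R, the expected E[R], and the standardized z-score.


Step 1: Compute median = 27.50; label A = above, B = below.
Labels in order: BAABBBABAAAB  (n_A = 6, n_B = 6)
Step 2: Count runs R = 7.
Step 3: Under H0 (random ordering), E[R] = 2*n_A*n_B/(n_A+n_B) + 1 = 2*6*6/12 + 1 = 7.0000.
        Var[R] = 2*n_A*n_B*(2*n_A*n_B - n_A - n_B) / ((n_A+n_B)^2 * (n_A+n_B-1)) = 4320/1584 = 2.7273.
        SD[R] = 1.6514.
Step 4: R = E[R], so z = 0 with no continuity correction.
Step 5: Two-sided p-value via normal approximation = 2*(1 - Phi(|z|)) = 1.000000.
Step 6: alpha = 0.05. fail to reject H0.

R = 7, z = 0.0000, p = 1.000000, fail to reject H0.


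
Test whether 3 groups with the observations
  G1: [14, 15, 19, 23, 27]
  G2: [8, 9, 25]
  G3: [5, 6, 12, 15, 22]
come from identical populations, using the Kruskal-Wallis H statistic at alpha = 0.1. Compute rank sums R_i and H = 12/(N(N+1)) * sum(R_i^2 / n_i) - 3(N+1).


Step 1: Combine all N = 13 observations and assign midranks.
sorted (value, group, rank): (5,G3,1), (6,G3,2), (8,G2,3), (9,G2,4), (12,G3,5), (14,G1,6), (15,G1,7.5), (15,G3,7.5), (19,G1,9), (22,G3,10), (23,G1,11), (25,G2,12), (27,G1,13)
Step 2: Sum ranks within each group.
R_1 = 46.5 (n_1 = 5)
R_2 = 19 (n_2 = 3)
R_3 = 25.5 (n_3 = 5)
Step 3: H = 12/(N(N+1)) * sum(R_i^2/n_i) - 3(N+1)
     = 12/(13*14) * (46.5^2/5 + 19^2/3 + 25.5^2/5) - 3*14
     = 0.065934 * 682.833 - 42
     = 3.021978.
Step 4: Ties present; correction factor C = 1 - 6/(13^3 - 13) = 0.997253. Corrected H = 3.021978 / 0.997253 = 3.030303.
Step 5: Under H0, H ~ chi^2(2); p-value = 0.219775.
Step 6: alpha = 0.1. fail to reject H0.

H = 3.0303, df = 2, p = 0.219775, fail to reject H0.


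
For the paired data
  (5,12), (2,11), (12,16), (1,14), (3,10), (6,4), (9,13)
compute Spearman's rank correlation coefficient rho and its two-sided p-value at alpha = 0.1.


Step 1: Rank x and y separately (midranks; no ties here).
rank(x): 5->4, 2->2, 12->7, 1->1, 3->3, 6->5, 9->6
rank(y): 12->4, 11->3, 16->7, 14->6, 10->2, 4->1, 13->5
Step 2: d_i = R_x(i) - R_y(i); compute d_i^2.
  (4-4)^2=0, (2-3)^2=1, (7-7)^2=0, (1-6)^2=25, (3-2)^2=1, (5-1)^2=16, (6-5)^2=1
sum(d^2) = 44.
Step 3: rho = 1 - 6*44 / (7*(7^2 - 1)) = 1 - 264/336 = 0.214286.
Step 4: Under H0, t = rho * sqrt((n-2)/(1-rho^2)) = 0.4906 ~ t(5).
Step 5: Two-sided p-value from the t-distribution with 5 df = 0.644512.
Step 6: alpha = 0.1. fail to reject H0.

rho = 0.2143, p = 0.644512, fail to reject H0 at alpha = 0.1.


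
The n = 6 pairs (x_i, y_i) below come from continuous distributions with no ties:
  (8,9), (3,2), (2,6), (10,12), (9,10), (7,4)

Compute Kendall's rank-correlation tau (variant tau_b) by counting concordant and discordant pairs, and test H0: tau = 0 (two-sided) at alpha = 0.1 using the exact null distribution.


Step 1: Enumerate the 15 unordered pairs (i,j) with i<j and classify each by sign(x_j-x_i) * sign(y_j-y_i).
  (1,2):dx=-5,dy=-7->C; (1,3):dx=-6,dy=-3->C; (1,4):dx=+2,dy=+3->C; (1,5):dx=+1,dy=+1->C
  (1,6):dx=-1,dy=-5->C; (2,3):dx=-1,dy=+4->D; (2,4):dx=+7,dy=+10->C; (2,5):dx=+6,dy=+8->C
  (2,6):dx=+4,dy=+2->C; (3,4):dx=+8,dy=+6->C; (3,5):dx=+7,dy=+4->C; (3,6):dx=+5,dy=-2->D
  (4,5):dx=-1,dy=-2->C; (4,6):dx=-3,dy=-8->C; (5,6):dx=-2,dy=-6->C
Step 2: C = 13, D = 2, total pairs = 15.
Step 3: tau = (C - D)/(n(n-1)/2) = (13 - 2)/15 = 0.733333.
Step 4: Exact two-sided p-value (enumerate n! = 720 permutations of y under H0): p = 0.055556.
Step 5: alpha = 0.1. reject H0.

tau_b = 0.7333 (C=13, D=2), p = 0.055556, reject H0.


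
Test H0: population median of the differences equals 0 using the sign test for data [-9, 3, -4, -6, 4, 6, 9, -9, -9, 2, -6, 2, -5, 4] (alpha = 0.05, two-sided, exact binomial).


Step 1: Discard zero differences. Original n = 14; n_eff = number of nonzero differences = 14.
Nonzero differences (with sign): -9, +3, -4, -6, +4, +6, +9, -9, -9, +2, -6, +2, -5, +4
Step 2: Count signs: positive = 7, negative = 7.
Step 3: Under H0: P(positive) = 0.5, so the number of positives S ~ Bin(14, 0.5).
Step 4: Two-sided exact p-value = sum of Bin(14,0.5) probabilities at or below the observed probability = 1.000000.
Step 5: alpha = 0.05. fail to reject H0.

n_eff = 14, pos = 7, neg = 7, p = 1.000000, fail to reject H0.


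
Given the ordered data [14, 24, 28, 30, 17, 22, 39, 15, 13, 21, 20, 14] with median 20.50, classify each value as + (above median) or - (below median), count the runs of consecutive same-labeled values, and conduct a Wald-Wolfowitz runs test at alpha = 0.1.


Step 1: Compute median = 20.50; label A = above, B = below.
Labels in order: BAAABAABBABB  (n_A = 6, n_B = 6)
Step 2: Count runs R = 7.
Step 3: Under H0 (random ordering), E[R] = 2*n_A*n_B/(n_A+n_B) + 1 = 2*6*6/12 + 1 = 7.0000.
        Var[R] = 2*n_A*n_B*(2*n_A*n_B - n_A - n_B) / ((n_A+n_B)^2 * (n_A+n_B-1)) = 4320/1584 = 2.7273.
        SD[R] = 1.6514.
Step 4: R = E[R], so z = 0 with no continuity correction.
Step 5: Two-sided p-value via normal approximation = 2*(1 - Phi(|z|)) = 1.000000.
Step 6: alpha = 0.1. fail to reject H0.

R = 7, z = 0.0000, p = 1.000000, fail to reject H0.


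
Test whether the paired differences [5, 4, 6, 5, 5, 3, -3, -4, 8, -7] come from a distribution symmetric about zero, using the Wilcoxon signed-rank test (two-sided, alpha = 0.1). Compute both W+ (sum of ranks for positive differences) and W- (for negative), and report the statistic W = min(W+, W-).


Step 1: Drop any zero differences (none here) and take |d_i|.
|d| = [5, 4, 6, 5, 5, 3, 3, 4, 8, 7]
Step 2: Midrank |d_i| (ties get averaged ranks).
ranks: |5|->6, |4|->3.5, |6|->8, |5|->6, |5|->6, |3|->1.5, |3|->1.5, |4|->3.5, |8|->10, |7|->9
Step 3: Attach original signs; sum ranks with positive sign and with negative sign.
W+ = 6 + 3.5 + 8 + 6 + 6 + 1.5 + 10 = 41
W- = 1.5 + 3.5 + 9 = 14
(Check: W+ + W- = 55 should equal n(n+1)/2 = 55.)
Step 4: Test statistic W = min(W+, W-) = 14.
Step 5: Ties in |d|, so use the tie-corrected normal approximation.
        E[W] = n(n+1)/4 = 10*11/4 = 27.5.
        Tie groups: |d|=3 (t=2), |d|=4 (t=2), |d|=5 (t=3); sum(t^3 - t) = 36.
        Var[W] = n(n+1)(2n+1)/24 - sum(t^3-t)/48 = 2310/24 - 36/48 = 95.5.
        z = (W - E[W]) / sqrt(Var[W]) = (14 - 27.5) / 9.7724 = -1.3814.
        Two-sided p = 2*Phi(z) = 0.167144.
Step 6: alpha = 0.1. fail to reject H0.

W+ = 41, W- = 14, W = min = 14, p = 0.167144, fail to reject H0.


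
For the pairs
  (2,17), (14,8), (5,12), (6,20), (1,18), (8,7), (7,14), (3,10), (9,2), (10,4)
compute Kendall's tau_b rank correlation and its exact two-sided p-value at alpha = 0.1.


Step 1: Enumerate the 45 unordered pairs (i,j) with i<j and classify each by sign(x_j-x_i) * sign(y_j-y_i).
  (1,2):dx=+12,dy=-9->D; (1,3):dx=+3,dy=-5->D; (1,4):dx=+4,dy=+3->C; (1,5):dx=-1,dy=+1->D
  (1,6):dx=+6,dy=-10->D; (1,7):dx=+5,dy=-3->D; (1,8):dx=+1,dy=-7->D; (1,9):dx=+7,dy=-15->D
  (1,10):dx=+8,dy=-13->D; (2,3):dx=-9,dy=+4->D; (2,4):dx=-8,dy=+12->D; (2,5):dx=-13,dy=+10->D
  (2,6):dx=-6,dy=-1->C; (2,7):dx=-7,dy=+6->D; (2,8):dx=-11,dy=+2->D; (2,9):dx=-5,dy=-6->C
  (2,10):dx=-4,dy=-4->C; (3,4):dx=+1,dy=+8->C; (3,5):dx=-4,dy=+6->D; (3,6):dx=+3,dy=-5->D
  (3,7):dx=+2,dy=+2->C; (3,8):dx=-2,dy=-2->C; (3,9):dx=+4,dy=-10->D; (3,10):dx=+5,dy=-8->D
  (4,5):dx=-5,dy=-2->C; (4,6):dx=+2,dy=-13->D; (4,7):dx=+1,dy=-6->D; (4,8):dx=-3,dy=-10->C
  (4,9):dx=+3,dy=-18->D; (4,10):dx=+4,dy=-16->D; (5,6):dx=+7,dy=-11->D; (5,7):dx=+6,dy=-4->D
  (5,8):dx=+2,dy=-8->D; (5,9):dx=+8,dy=-16->D; (5,10):dx=+9,dy=-14->D; (6,7):dx=-1,dy=+7->D
  (6,8):dx=-5,dy=+3->D; (6,9):dx=+1,dy=-5->D; (6,10):dx=+2,dy=-3->D; (7,8):dx=-4,dy=-4->C
  (7,9):dx=+2,dy=-12->D; (7,10):dx=+3,dy=-10->D; (8,9):dx=+6,dy=-8->D; (8,10):dx=+7,dy=-6->D
  (9,10):dx=+1,dy=+2->C
Step 2: C = 11, D = 34, total pairs = 45.
Step 3: tau = (C - D)/(n(n-1)/2) = (11 - 34)/45 = -0.511111.
Step 4: Exact two-sided p-value (enumerate n! = 3628800 permutations of y under H0): p = 0.046623.
Step 5: alpha = 0.1. reject H0.

tau_b = -0.5111 (C=11, D=34), p = 0.046623, reject H0.


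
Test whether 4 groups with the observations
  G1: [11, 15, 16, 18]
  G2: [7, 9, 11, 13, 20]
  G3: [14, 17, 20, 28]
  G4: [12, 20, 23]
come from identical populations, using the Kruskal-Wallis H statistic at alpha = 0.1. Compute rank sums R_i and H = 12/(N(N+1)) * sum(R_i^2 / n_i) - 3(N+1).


Step 1: Combine all N = 16 observations and assign midranks.
sorted (value, group, rank): (7,G2,1), (9,G2,2), (11,G1,3.5), (11,G2,3.5), (12,G4,5), (13,G2,6), (14,G3,7), (15,G1,8), (16,G1,9), (17,G3,10), (18,G1,11), (20,G2,13), (20,G3,13), (20,G4,13), (23,G4,15), (28,G3,16)
Step 2: Sum ranks within each group.
R_1 = 31.5 (n_1 = 4)
R_2 = 25.5 (n_2 = 5)
R_3 = 46 (n_3 = 4)
R_4 = 33 (n_4 = 3)
Step 3: H = 12/(N(N+1)) * sum(R_i^2/n_i) - 3(N+1)
     = 12/(16*17) * (31.5^2/4 + 25.5^2/5 + 46^2/4 + 33^2/3) - 3*17
     = 0.044118 * 1270.11 - 51
     = 5.034375.
Step 4: Ties present; correction factor C = 1 - 30/(16^3 - 16) = 0.992647. Corrected H = 5.034375 / 0.992647 = 5.071667.
Step 5: Under H0, H ~ chi^2(3); p-value = 0.166624.
Step 6: alpha = 0.1. fail to reject H0.

H = 5.0717, df = 3, p = 0.166624, fail to reject H0.


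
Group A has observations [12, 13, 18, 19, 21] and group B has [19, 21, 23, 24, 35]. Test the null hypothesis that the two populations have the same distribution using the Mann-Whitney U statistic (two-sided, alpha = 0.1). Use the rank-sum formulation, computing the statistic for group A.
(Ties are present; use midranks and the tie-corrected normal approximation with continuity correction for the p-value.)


Step 1: Combine and sort all 10 observations; assign midranks.
sorted (value, group): (12,X), (13,X), (18,X), (19,X), (19,Y), (21,X), (21,Y), (23,Y), (24,Y), (35,Y)
ranks: 12->1, 13->2, 18->3, 19->4.5, 19->4.5, 21->6.5, 21->6.5, 23->8, 24->9, 35->10
Step 2: Rank sum for X: R1 = 1 + 2 + 3 + 4.5 + 6.5 = 17.
Step 3: U_X = R1 - n1(n1+1)/2 = 17 - 5*6/2 = 17 - 15 = 2.
       U_Y = n1*n2 - U_X = 25 - 2 = 23.
Step 4: Ties are present, so use the tie-corrected normal approximation (with continuity correction) for the p-value.
Step 5: p-value = 0.035579; compare to alpha = 0.1. reject H0.

U_X = 2, p = 0.035579, reject H0 at alpha = 0.1.


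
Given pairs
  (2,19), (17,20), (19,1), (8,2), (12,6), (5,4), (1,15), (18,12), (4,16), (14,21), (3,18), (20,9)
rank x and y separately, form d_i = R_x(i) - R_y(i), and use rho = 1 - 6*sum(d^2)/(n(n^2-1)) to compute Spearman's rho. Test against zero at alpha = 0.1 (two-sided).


Step 1: Rank x and y separately (midranks; no ties here).
rank(x): 2->2, 17->9, 19->11, 8->6, 12->7, 5->5, 1->1, 18->10, 4->4, 14->8, 3->3, 20->12
rank(y): 19->10, 20->11, 1->1, 2->2, 6->4, 4->3, 15->7, 12->6, 16->8, 21->12, 18->9, 9->5
Step 2: d_i = R_x(i) - R_y(i); compute d_i^2.
  (2-10)^2=64, (9-11)^2=4, (11-1)^2=100, (6-2)^2=16, (7-4)^2=9, (5-3)^2=4, (1-7)^2=36, (10-6)^2=16, (4-8)^2=16, (8-12)^2=16, (3-9)^2=36, (12-5)^2=49
sum(d^2) = 366.
Step 3: rho = 1 - 6*366 / (12*(12^2 - 1)) = 1 - 2196/1716 = -0.279720.
Step 4: Under H0, t = rho * sqrt((n-2)/(1-rho^2)) = -0.9213 ~ t(10).
Step 5: Two-sided p-value from the t-distribution with 10 df = 0.378569.
Step 6: alpha = 0.1. fail to reject H0.

rho = -0.2797, p = 0.378569, fail to reject H0 at alpha = 0.1.


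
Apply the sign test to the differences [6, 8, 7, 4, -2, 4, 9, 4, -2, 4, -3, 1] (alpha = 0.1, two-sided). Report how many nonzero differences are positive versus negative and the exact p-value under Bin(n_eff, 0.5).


Step 1: Discard zero differences. Original n = 12; n_eff = number of nonzero differences = 12.
Nonzero differences (with sign): +6, +8, +7, +4, -2, +4, +9, +4, -2, +4, -3, +1
Step 2: Count signs: positive = 9, negative = 3.
Step 3: Under H0: P(positive) = 0.5, so the number of positives S ~ Bin(12, 0.5).
Step 4: Two-sided exact p-value = sum of Bin(12,0.5) probabilities at or below the observed probability = 0.145996.
Step 5: alpha = 0.1. fail to reject H0.

n_eff = 12, pos = 9, neg = 3, p = 0.145996, fail to reject H0.


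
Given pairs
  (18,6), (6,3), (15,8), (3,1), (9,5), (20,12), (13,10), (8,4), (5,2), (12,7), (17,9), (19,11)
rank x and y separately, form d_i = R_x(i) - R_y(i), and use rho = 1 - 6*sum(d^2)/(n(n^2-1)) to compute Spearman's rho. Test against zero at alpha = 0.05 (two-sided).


Step 1: Rank x and y separately (midranks; no ties here).
rank(x): 18->10, 6->3, 15->8, 3->1, 9->5, 20->12, 13->7, 8->4, 5->2, 12->6, 17->9, 19->11
rank(y): 6->6, 3->3, 8->8, 1->1, 5->5, 12->12, 10->10, 4->4, 2->2, 7->7, 9->9, 11->11
Step 2: d_i = R_x(i) - R_y(i); compute d_i^2.
  (10-6)^2=16, (3-3)^2=0, (8-8)^2=0, (1-1)^2=0, (5-5)^2=0, (12-12)^2=0, (7-10)^2=9, (4-4)^2=0, (2-2)^2=0, (6-7)^2=1, (9-9)^2=0, (11-11)^2=0
sum(d^2) = 26.
Step 3: rho = 1 - 6*26 / (12*(12^2 - 1)) = 1 - 156/1716 = 0.909091.
Step 4: Under H0, t = rho * sqrt((n-2)/(1-rho^2)) = 6.9007 ~ t(10).
Step 5: Two-sided p-value from the t-distribution with 10 df = 0.000042.
Step 6: alpha = 0.05. reject H0.

rho = 0.9091, p = 0.000042, reject H0 at alpha = 0.05.


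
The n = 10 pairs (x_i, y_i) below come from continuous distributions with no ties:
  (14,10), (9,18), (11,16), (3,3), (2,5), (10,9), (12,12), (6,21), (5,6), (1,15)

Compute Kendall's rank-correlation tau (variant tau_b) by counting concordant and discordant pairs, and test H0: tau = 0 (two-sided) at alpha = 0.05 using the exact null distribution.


Step 1: Enumerate the 45 unordered pairs (i,j) with i<j and classify each by sign(x_j-x_i) * sign(y_j-y_i).
  (1,2):dx=-5,dy=+8->D; (1,3):dx=-3,dy=+6->D; (1,4):dx=-11,dy=-7->C; (1,5):dx=-12,dy=-5->C
  (1,6):dx=-4,dy=-1->C; (1,7):dx=-2,dy=+2->D; (1,8):dx=-8,dy=+11->D; (1,9):dx=-9,dy=-4->C
  (1,10):dx=-13,dy=+5->D; (2,3):dx=+2,dy=-2->D; (2,4):dx=-6,dy=-15->C; (2,5):dx=-7,dy=-13->C
  (2,6):dx=+1,dy=-9->D; (2,7):dx=+3,dy=-6->D; (2,8):dx=-3,dy=+3->D; (2,9):dx=-4,dy=-12->C
  (2,10):dx=-8,dy=-3->C; (3,4):dx=-8,dy=-13->C; (3,5):dx=-9,dy=-11->C; (3,6):dx=-1,dy=-7->C
  (3,7):dx=+1,dy=-4->D; (3,8):dx=-5,dy=+5->D; (3,9):dx=-6,dy=-10->C; (3,10):dx=-10,dy=-1->C
  (4,5):dx=-1,dy=+2->D; (4,6):dx=+7,dy=+6->C; (4,7):dx=+9,dy=+9->C; (4,8):dx=+3,dy=+18->C
  (4,9):dx=+2,dy=+3->C; (4,10):dx=-2,dy=+12->D; (5,6):dx=+8,dy=+4->C; (5,7):dx=+10,dy=+7->C
  (5,8):dx=+4,dy=+16->C; (5,9):dx=+3,dy=+1->C; (5,10):dx=-1,dy=+10->D; (6,7):dx=+2,dy=+3->C
  (6,8):dx=-4,dy=+12->D; (6,9):dx=-5,dy=-3->C; (6,10):dx=-9,dy=+6->D; (7,8):dx=-6,dy=+9->D
  (7,9):dx=-7,dy=-6->C; (7,10):dx=-11,dy=+3->D; (8,9):dx=-1,dy=-15->C; (8,10):dx=-5,dy=-6->C
  (9,10):dx=-4,dy=+9->D
Step 2: C = 26, D = 19, total pairs = 45.
Step 3: tau = (C - D)/(n(n-1)/2) = (26 - 19)/45 = 0.155556.
Step 4: Exact two-sided p-value (enumerate n! = 3628800 permutations of y under H0): p = 0.600654.
Step 5: alpha = 0.05. fail to reject H0.

tau_b = 0.1556 (C=26, D=19), p = 0.600654, fail to reject H0.


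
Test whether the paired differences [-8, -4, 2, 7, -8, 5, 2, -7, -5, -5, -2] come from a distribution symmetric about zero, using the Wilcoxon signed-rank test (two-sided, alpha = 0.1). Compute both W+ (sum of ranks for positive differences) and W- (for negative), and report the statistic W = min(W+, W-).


Step 1: Drop any zero differences (none here) and take |d_i|.
|d| = [8, 4, 2, 7, 8, 5, 2, 7, 5, 5, 2]
Step 2: Midrank |d_i| (ties get averaged ranks).
ranks: |8|->10.5, |4|->4, |2|->2, |7|->8.5, |8|->10.5, |5|->6, |2|->2, |7|->8.5, |5|->6, |5|->6, |2|->2
Step 3: Attach original signs; sum ranks with positive sign and with negative sign.
W+ = 2 + 8.5 + 6 + 2 = 18.5
W- = 10.5 + 4 + 10.5 + 8.5 + 6 + 6 + 2 = 47.5
(Check: W+ + W- = 66 should equal n(n+1)/2 = 66.)
Step 4: Test statistic W = min(W+, W-) = 18.5.
Step 5: Ties in |d|, so use the tie-corrected normal approximation.
        E[W] = n(n+1)/4 = 11*12/4 = 33.
        Tie groups: |d|=2 (t=3), |d|=5 (t=3), |d|=7 (t=2), |d|=8 (t=2); sum(t^3 - t) = 60.
        Var[W] = n(n+1)(2n+1)/24 - sum(t^3-t)/48 = 3036/24 - 60/48 = 125.25.
        z = (W - E[W]) / sqrt(Var[W]) = (18.5 - 33) / 11.1915 = -1.2956.
        Two-sided p = 2*Phi(z) = 0.195105.
Step 6: alpha = 0.1. fail to reject H0.

W+ = 18.5, W- = 47.5, W = min = 18.5, p = 0.195105, fail to reject H0.


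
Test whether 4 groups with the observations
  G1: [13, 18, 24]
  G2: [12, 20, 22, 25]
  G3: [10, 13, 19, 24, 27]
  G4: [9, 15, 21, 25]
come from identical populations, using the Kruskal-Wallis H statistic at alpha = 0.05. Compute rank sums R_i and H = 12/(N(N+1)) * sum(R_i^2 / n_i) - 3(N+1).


Step 1: Combine all N = 16 observations and assign midranks.
sorted (value, group, rank): (9,G4,1), (10,G3,2), (12,G2,3), (13,G1,4.5), (13,G3,4.5), (15,G4,6), (18,G1,7), (19,G3,8), (20,G2,9), (21,G4,10), (22,G2,11), (24,G1,12.5), (24,G3,12.5), (25,G2,14.5), (25,G4,14.5), (27,G3,16)
Step 2: Sum ranks within each group.
R_1 = 24 (n_1 = 3)
R_2 = 37.5 (n_2 = 4)
R_3 = 43 (n_3 = 5)
R_4 = 31.5 (n_4 = 4)
Step 3: H = 12/(N(N+1)) * sum(R_i^2/n_i) - 3(N+1)
     = 12/(16*17) * (24^2/3 + 37.5^2/4 + 43^2/5 + 31.5^2/4) - 3*17
     = 0.044118 * 1161.42 - 51
     = 0.239338.
Step 4: Ties present; correction factor C = 1 - 18/(16^3 - 16) = 0.995588. Corrected H = 0.239338 / 0.995588 = 0.240399.
Step 5: Under H0, H ~ chi^2(3); p-value = 0.970818.
Step 6: alpha = 0.05. fail to reject H0.

H = 0.2404, df = 3, p = 0.970818, fail to reject H0.


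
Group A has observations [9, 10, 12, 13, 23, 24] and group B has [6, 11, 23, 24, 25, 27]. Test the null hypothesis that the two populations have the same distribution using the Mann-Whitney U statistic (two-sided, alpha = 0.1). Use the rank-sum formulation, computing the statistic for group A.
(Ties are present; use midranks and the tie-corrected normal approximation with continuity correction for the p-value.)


Step 1: Combine and sort all 12 observations; assign midranks.
sorted (value, group): (6,Y), (9,X), (10,X), (11,Y), (12,X), (13,X), (23,X), (23,Y), (24,X), (24,Y), (25,Y), (27,Y)
ranks: 6->1, 9->2, 10->3, 11->4, 12->5, 13->6, 23->7.5, 23->7.5, 24->9.5, 24->9.5, 25->11, 27->12
Step 2: Rank sum for X: R1 = 2 + 3 + 5 + 6 + 7.5 + 9.5 = 33.
Step 3: U_X = R1 - n1(n1+1)/2 = 33 - 6*7/2 = 33 - 21 = 12.
       U_Y = n1*n2 - U_X = 36 - 12 = 24.
Step 4: Ties are present, so use the tie-corrected normal approximation (with continuity correction) for the p-value.
Step 5: p-value = 0.376804; compare to alpha = 0.1. fail to reject H0.

U_X = 12, p = 0.376804, fail to reject H0 at alpha = 0.1.


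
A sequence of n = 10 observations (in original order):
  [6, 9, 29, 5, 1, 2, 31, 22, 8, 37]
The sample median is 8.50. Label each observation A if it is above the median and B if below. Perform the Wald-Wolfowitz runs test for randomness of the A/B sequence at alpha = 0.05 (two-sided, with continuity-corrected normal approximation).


Step 1: Compute median = 8.50; label A = above, B = below.
Labels in order: BAABBBAABA  (n_A = 5, n_B = 5)
Step 2: Count runs R = 6.
Step 3: Under H0 (random ordering), E[R] = 2*n_A*n_B/(n_A+n_B) + 1 = 2*5*5/10 + 1 = 6.0000.
        Var[R] = 2*n_A*n_B*(2*n_A*n_B - n_A - n_B) / ((n_A+n_B)^2 * (n_A+n_B-1)) = 2000/900 = 2.2222.
        SD[R] = 1.4907.
Step 4: R = E[R], so z = 0 with no continuity correction.
Step 5: Two-sided p-value via normal approximation = 2*(1 - Phi(|z|)) = 1.000000.
Step 6: alpha = 0.05. fail to reject H0.

R = 6, z = 0.0000, p = 1.000000, fail to reject H0.


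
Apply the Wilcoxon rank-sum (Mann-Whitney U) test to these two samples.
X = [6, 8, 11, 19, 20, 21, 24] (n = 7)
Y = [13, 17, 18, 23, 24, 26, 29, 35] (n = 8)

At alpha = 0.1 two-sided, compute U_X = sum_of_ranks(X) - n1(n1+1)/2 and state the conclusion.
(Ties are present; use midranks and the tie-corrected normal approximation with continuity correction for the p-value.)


Step 1: Combine and sort all 15 observations; assign midranks.
sorted (value, group): (6,X), (8,X), (11,X), (13,Y), (17,Y), (18,Y), (19,X), (20,X), (21,X), (23,Y), (24,X), (24,Y), (26,Y), (29,Y), (35,Y)
ranks: 6->1, 8->2, 11->3, 13->4, 17->5, 18->6, 19->7, 20->8, 21->9, 23->10, 24->11.5, 24->11.5, 26->13, 29->14, 35->15
Step 2: Rank sum for X: R1 = 1 + 2 + 3 + 7 + 8 + 9 + 11.5 = 41.5.
Step 3: U_X = R1 - n1(n1+1)/2 = 41.5 - 7*8/2 = 41.5 - 28 = 13.5.
       U_Y = n1*n2 - U_X = 56 - 13.5 = 42.5.
Step 4: Ties are present, so use the tie-corrected normal approximation (with continuity correction) for the p-value.
Step 5: p-value = 0.104882; compare to alpha = 0.1. fail to reject H0.

U_X = 13.5, p = 0.104882, fail to reject H0 at alpha = 0.1.


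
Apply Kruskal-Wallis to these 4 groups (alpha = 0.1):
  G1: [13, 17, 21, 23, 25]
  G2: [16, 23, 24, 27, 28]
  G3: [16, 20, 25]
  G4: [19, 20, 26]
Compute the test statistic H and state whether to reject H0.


Step 1: Combine all N = 16 observations and assign midranks.
sorted (value, group, rank): (13,G1,1), (16,G2,2.5), (16,G3,2.5), (17,G1,4), (19,G4,5), (20,G3,6.5), (20,G4,6.5), (21,G1,8), (23,G1,9.5), (23,G2,9.5), (24,G2,11), (25,G1,12.5), (25,G3,12.5), (26,G4,14), (27,G2,15), (28,G2,16)
Step 2: Sum ranks within each group.
R_1 = 35 (n_1 = 5)
R_2 = 54 (n_2 = 5)
R_3 = 21.5 (n_3 = 3)
R_4 = 25.5 (n_4 = 3)
Step 3: H = 12/(N(N+1)) * sum(R_i^2/n_i) - 3(N+1)
     = 12/(16*17) * (35^2/5 + 54^2/5 + 21.5^2/3 + 25.5^2/3) - 3*17
     = 0.044118 * 1199.03 - 51
     = 1.898529.
Step 4: Ties present; correction factor C = 1 - 24/(16^3 - 16) = 0.994118. Corrected H = 1.898529 / 0.994118 = 1.909763.
Step 5: Under H0, H ~ chi^2(3); p-value = 0.591345.
Step 6: alpha = 0.1. fail to reject H0.

H = 1.9098, df = 3, p = 0.591345, fail to reject H0.


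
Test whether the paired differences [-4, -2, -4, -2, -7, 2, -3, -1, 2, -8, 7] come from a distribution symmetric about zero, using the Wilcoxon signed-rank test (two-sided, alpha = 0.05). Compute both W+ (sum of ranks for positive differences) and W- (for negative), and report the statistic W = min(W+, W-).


Step 1: Drop any zero differences (none here) and take |d_i|.
|d| = [4, 2, 4, 2, 7, 2, 3, 1, 2, 8, 7]
Step 2: Midrank |d_i| (ties get averaged ranks).
ranks: |4|->7.5, |2|->3.5, |4|->7.5, |2|->3.5, |7|->9.5, |2|->3.5, |3|->6, |1|->1, |2|->3.5, |8|->11, |7|->9.5
Step 3: Attach original signs; sum ranks with positive sign and with negative sign.
W+ = 3.5 + 3.5 + 9.5 = 16.5
W- = 7.5 + 3.5 + 7.5 + 3.5 + 9.5 + 6 + 1 + 11 = 49.5
(Check: W+ + W- = 66 should equal n(n+1)/2 = 66.)
Step 4: Test statistic W = min(W+, W-) = 16.5.
Step 5: Ties in |d|, so use the tie-corrected normal approximation.
        E[W] = n(n+1)/4 = 11*12/4 = 33.
        Tie groups: |d|=2 (t=4), |d|=4 (t=2), |d|=7 (t=2); sum(t^3 - t) = 72.
        Var[W] = n(n+1)(2n+1)/24 - sum(t^3-t)/48 = 3036/24 - 72/48 = 125.
        z = (W - E[W]) / sqrt(Var[W]) = (16.5 - 33) / 11.1803 = -1.4758.
        Two-sided p = 2*Phi(z) = 0.139996.
Step 6: alpha = 0.05. fail to reject H0.

W+ = 16.5, W- = 49.5, W = min = 16.5, p = 0.139996, fail to reject H0.


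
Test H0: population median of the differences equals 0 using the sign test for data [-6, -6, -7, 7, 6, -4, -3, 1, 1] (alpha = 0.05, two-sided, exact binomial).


Step 1: Discard zero differences. Original n = 9; n_eff = number of nonzero differences = 9.
Nonzero differences (with sign): -6, -6, -7, +7, +6, -4, -3, +1, +1
Step 2: Count signs: positive = 4, negative = 5.
Step 3: Under H0: P(positive) = 0.5, so the number of positives S ~ Bin(9, 0.5).
Step 4: Two-sided exact p-value = sum of Bin(9,0.5) probabilities at or below the observed probability = 1.000000.
Step 5: alpha = 0.05. fail to reject H0.

n_eff = 9, pos = 4, neg = 5, p = 1.000000, fail to reject H0.


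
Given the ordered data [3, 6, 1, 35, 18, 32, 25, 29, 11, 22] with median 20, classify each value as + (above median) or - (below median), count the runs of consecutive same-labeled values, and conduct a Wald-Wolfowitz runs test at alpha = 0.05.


Step 1: Compute median = 20; label A = above, B = below.
Labels in order: BBBABAAABA  (n_A = 5, n_B = 5)
Step 2: Count runs R = 6.
Step 3: Under H0 (random ordering), E[R] = 2*n_A*n_B/(n_A+n_B) + 1 = 2*5*5/10 + 1 = 6.0000.
        Var[R] = 2*n_A*n_B*(2*n_A*n_B - n_A - n_B) / ((n_A+n_B)^2 * (n_A+n_B-1)) = 2000/900 = 2.2222.
        SD[R] = 1.4907.
Step 4: R = E[R], so z = 0 with no continuity correction.
Step 5: Two-sided p-value via normal approximation = 2*(1 - Phi(|z|)) = 1.000000.
Step 6: alpha = 0.05. fail to reject H0.

R = 6, z = 0.0000, p = 1.000000, fail to reject H0.


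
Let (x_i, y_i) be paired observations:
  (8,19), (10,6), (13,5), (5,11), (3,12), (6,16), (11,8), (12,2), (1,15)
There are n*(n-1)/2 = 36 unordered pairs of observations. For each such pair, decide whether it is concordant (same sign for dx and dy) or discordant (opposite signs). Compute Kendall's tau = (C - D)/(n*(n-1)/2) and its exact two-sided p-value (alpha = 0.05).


Step 1: Enumerate the 36 unordered pairs (i,j) with i<j and classify each by sign(x_j-x_i) * sign(y_j-y_i).
  (1,2):dx=+2,dy=-13->D; (1,3):dx=+5,dy=-14->D; (1,4):dx=-3,dy=-8->C; (1,5):dx=-5,dy=-7->C
  (1,6):dx=-2,dy=-3->C; (1,7):dx=+3,dy=-11->D; (1,8):dx=+4,dy=-17->D; (1,9):dx=-7,dy=-4->C
  (2,3):dx=+3,dy=-1->D; (2,4):dx=-5,dy=+5->D; (2,5):dx=-7,dy=+6->D; (2,6):dx=-4,dy=+10->D
  (2,7):dx=+1,dy=+2->C; (2,8):dx=+2,dy=-4->D; (2,9):dx=-9,dy=+9->D; (3,4):dx=-8,dy=+6->D
  (3,5):dx=-10,dy=+7->D; (3,6):dx=-7,dy=+11->D; (3,7):dx=-2,dy=+3->D; (3,8):dx=-1,dy=-3->C
  (3,9):dx=-12,dy=+10->D; (4,5):dx=-2,dy=+1->D; (4,6):dx=+1,dy=+5->C; (4,7):dx=+6,dy=-3->D
  (4,8):dx=+7,dy=-9->D; (4,9):dx=-4,dy=+4->D; (5,6):dx=+3,dy=+4->C; (5,7):dx=+8,dy=-4->D
  (5,8):dx=+9,dy=-10->D; (5,9):dx=-2,dy=+3->D; (6,7):dx=+5,dy=-8->D; (6,8):dx=+6,dy=-14->D
  (6,9):dx=-5,dy=-1->C; (7,8):dx=+1,dy=-6->D; (7,9):dx=-10,dy=+7->D; (8,9):dx=-11,dy=+13->D
Step 2: C = 9, D = 27, total pairs = 36.
Step 3: tau = (C - D)/(n(n-1)/2) = (9 - 27)/36 = -0.500000.
Step 4: Exact two-sided p-value (enumerate n! = 362880 permutations of y under H0): p = 0.075176.
Step 5: alpha = 0.05. fail to reject H0.

tau_b = -0.5000 (C=9, D=27), p = 0.075176, fail to reject H0.


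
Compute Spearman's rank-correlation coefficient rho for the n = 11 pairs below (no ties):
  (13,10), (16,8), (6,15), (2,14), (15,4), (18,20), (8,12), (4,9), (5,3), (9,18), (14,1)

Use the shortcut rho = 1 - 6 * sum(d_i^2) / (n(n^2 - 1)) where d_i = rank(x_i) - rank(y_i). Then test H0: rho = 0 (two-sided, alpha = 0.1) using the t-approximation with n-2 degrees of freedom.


Step 1: Rank x and y separately (midranks; no ties here).
rank(x): 13->7, 16->10, 6->4, 2->1, 15->9, 18->11, 8->5, 4->2, 5->3, 9->6, 14->8
rank(y): 10->6, 8->4, 15->9, 14->8, 4->3, 20->11, 12->7, 9->5, 3->2, 18->10, 1->1
Step 2: d_i = R_x(i) - R_y(i); compute d_i^2.
  (7-6)^2=1, (10-4)^2=36, (4-9)^2=25, (1-8)^2=49, (9-3)^2=36, (11-11)^2=0, (5-7)^2=4, (2-5)^2=9, (3-2)^2=1, (6-10)^2=16, (8-1)^2=49
sum(d^2) = 226.
Step 3: rho = 1 - 6*226 / (11*(11^2 - 1)) = 1 - 1356/1320 = -0.027273.
Step 4: Under H0, t = rho * sqrt((n-2)/(1-rho^2)) = -0.0818 ~ t(9).
Step 5: Two-sided p-value from the t-distribution with 9 df = 0.936558.
Step 6: alpha = 0.1. fail to reject H0.

rho = -0.0273, p = 0.936558, fail to reject H0 at alpha = 0.1.


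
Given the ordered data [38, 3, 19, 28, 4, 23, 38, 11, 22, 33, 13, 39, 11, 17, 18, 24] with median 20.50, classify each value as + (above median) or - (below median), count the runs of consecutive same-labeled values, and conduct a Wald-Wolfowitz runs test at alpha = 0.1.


Step 1: Compute median = 20.50; label A = above, B = below.
Labels in order: ABBABAABAABABBBA  (n_A = 8, n_B = 8)
Step 2: Count runs R = 11.
Step 3: Under H0 (random ordering), E[R] = 2*n_A*n_B/(n_A+n_B) + 1 = 2*8*8/16 + 1 = 9.0000.
        Var[R] = 2*n_A*n_B*(2*n_A*n_B - n_A - n_B) / ((n_A+n_B)^2 * (n_A+n_B-1)) = 14336/3840 = 3.7333.
        SD[R] = 1.9322.
Step 4: Continuity-corrected z = (R - 0.5 - E[R]) / SD[R] = (11 - 0.5 - 9.0000) / 1.9322 = 0.7763.
Step 5: Two-sided p-value via normal approximation = 2*(1 - Phi(|z|)) = 0.437558.
Step 6: alpha = 0.1. fail to reject H0.

R = 11, z = 0.7763, p = 0.437558, fail to reject H0.


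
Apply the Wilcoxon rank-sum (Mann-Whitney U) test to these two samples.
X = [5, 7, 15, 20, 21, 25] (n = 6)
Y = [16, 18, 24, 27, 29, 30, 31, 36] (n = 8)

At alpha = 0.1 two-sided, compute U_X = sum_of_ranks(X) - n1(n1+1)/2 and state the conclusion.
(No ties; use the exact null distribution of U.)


Step 1: Combine and sort all 14 observations; assign midranks.
sorted (value, group): (5,X), (7,X), (15,X), (16,Y), (18,Y), (20,X), (21,X), (24,Y), (25,X), (27,Y), (29,Y), (30,Y), (31,Y), (36,Y)
ranks: 5->1, 7->2, 15->3, 16->4, 18->5, 20->6, 21->7, 24->8, 25->9, 27->10, 29->11, 30->12, 31->13, 36->14
Step 2: Rank sum for X: R1 = 1 + 2 + 3 + 6 + 7 + 9 = 28.
Step 3: U_X = R1 - n1(n1+1)/2 = 28 - 6*7/2 = 28 - 21 = 7.
       U_Y = n1*n2 - U_X = 48 - 7 = 41.
Step 4: No ties, so the exact null distribution of U (based on enumerating the C(14,6) = 3003 equally likely rank assignments) gives the two-sided p-value.
Step 5: p-value = 0.029304; compare to alpha = 0.1. reject H0.

U_X = 7, p = 0.029304, reject H0 at alpha = 0.1.


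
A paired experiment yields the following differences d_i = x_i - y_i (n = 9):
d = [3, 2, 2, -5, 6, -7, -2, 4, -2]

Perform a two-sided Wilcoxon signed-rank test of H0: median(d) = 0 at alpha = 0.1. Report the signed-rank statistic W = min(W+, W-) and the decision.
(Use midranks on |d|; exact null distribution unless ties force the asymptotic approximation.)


Step 1: Drop any zero differences (none here) and take |d_i|.
|d| = [3, 2, 2, 5, 6, 7, 2, 4, 2]
Step 2: Midrank |d_i| (ties get averaged ranks).
ranks: |3|->5, |2|->2.5, |2|->2.5, |5|->7, |6|->8, |7|->9, |2|->2.5, |4|->6, |2|->2.5
Step 3: Attach original signs; sum ranks with positive sign and with negative sign.
W+ = 5 + 2.5 + 2.5 + 8 + 6 = 24
W- = 7 + 9 + 2.5 + 2.5 = 21
(Check: W+ + W- = 45 should equal n(n+1)/2 = 45.)
Step 4: Test statistic W = min(W+, W-) = 21.
Step 5: Ties in |d|, so use the tie-corrected normal approximation.
        E[W] = n(n+1)/4 = 9*10/4 = 22.5.
        Tie groups: |d|=2 (t=4); sum(t^3 - t) = 60.
        Var[W] = n(n+1)(2n+1)/24 - sum(t^3-t)/48 = 1710/24 - 60/48 = 70.
        z = (W - E[W]) / sqrt(Var[W]) = (21 - 22.5) / 8.3666 = -0.1793.
        Two-sided p = 2*Phi(z) = 0.857714.
Step 6: alpha = 0.1. fail to reject H0.

W+ = 24, W- = 21, W = min = 21, p = 0.857714, fail to reject H0.


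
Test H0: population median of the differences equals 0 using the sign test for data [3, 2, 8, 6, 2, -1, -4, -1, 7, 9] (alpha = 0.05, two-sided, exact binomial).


Step 1: Discard zero differences. Original n = 10; n_eff = number of nonzero differences = 10.
Nonzero differences (with sign): +3, +2, +8, +6, +2, -1, -4, -1, +7, +9
Step 2: Count signs: positive = 7, negative = 3.
Step 3: Under H0: P(positive) = 0.5, so the number of positives S ~ Bin(10, 0.5).
Step 4: Two-sided exact p-value = sum of Bin(10,0.5) probabilities at or below the observed probability = 0.343750.
Step 5: alpha = 0.05. fail to reject H0.

n_eff = 10, pos = 7, neg = 3, p = 0.343750, fail to reject H0.


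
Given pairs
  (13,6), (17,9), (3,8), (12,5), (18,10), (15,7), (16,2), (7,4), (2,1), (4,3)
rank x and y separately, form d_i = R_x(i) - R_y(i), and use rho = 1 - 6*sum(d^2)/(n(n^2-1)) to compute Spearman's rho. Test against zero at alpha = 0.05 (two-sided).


Step 1: Rank x and y separately (midranks; no ties here).
rank(x): 13->6, 17->9, 3->2, 12->5, 18->10, 15->7, 16->8, 7->4, 2->1, 4->3
rank(y): 6->6, 9->9, 8->8, 5->5, 10->10, 7->7, 2->2, 4->4, 1->1, 3->3
Step 2: d_i = R_x(i) - R_y(i); compute d_i^2.
  (6-6)^2=0, (9-9)^2=0, (2-8)^2=36, (5-5)^2=0, (10-10)^2=0, (7-7)^2=0, (8-2)^2=36, (4-4)^2=0, (1-1)^2=0, (3-3)^2=0
sum(d^2) = 72.
Step 3: rho = 1 - 6*72 / (10*(10^2 - 1)) = 1 - 432/990 = 0.563636.
Step 4: Under H0, t = rho * sqrt((n-2)/(1-rho^2)) = 1.9300 ~ t(8).
Step 5: Two-sided p-value from the t-distribution with 8 df = 0.089724.
Step 6: alpha = 0.05. fail to reject H0.

rho = 0.5636, p = 0.089724, fail to reject H0 at alpha = 0.05.


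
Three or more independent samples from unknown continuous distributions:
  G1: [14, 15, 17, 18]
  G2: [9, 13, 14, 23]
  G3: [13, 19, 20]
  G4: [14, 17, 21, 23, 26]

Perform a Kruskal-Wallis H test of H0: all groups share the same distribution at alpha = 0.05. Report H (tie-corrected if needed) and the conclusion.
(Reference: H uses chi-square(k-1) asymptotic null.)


Step 1: Combine all N = 16 observations and assign midranks.
sorted (value, group, rank): (9,G2,1), (13,G2,2.5), (13,G3,2.5), (14,G1,5), (14,G2,5), (14,G4,5), (15,G1,7), (17,G1,8.5), (17,G4,8.5), (18,G1,10), (19,G3,11), (20,G3,12), (21,G4,13), (23,G2,14.5), (23,G4,14.5), (26,G4,16)
Step 2: Sum ranks within each group.
R_1 = 30.5 (n_1 = 4)
R_2 = 23 (n_2 = 4)
R_3 = 25.5 (n_3 = 3)
R_4 = 57 (n_4 = 5)
Step 3: H = 12/(N(N+1)) * sum(R_i^2/n_i) - 3(N+1)
     = 12/(16*17) * (30.5^2/4 + 23^2/4 + 25.5^2/3 + 57^2/5) - 3*17
     = 0.044118 * 1231.36 - 51
     = 3.324816.
Step 4: Ties present; correction factor C = 1 - 42/(16^3 - 16) = 0.989706. Corrected H = 3.324816 / 0.989706 = 3.359398.
Step 5: Under H0, H ~ chi^2(3); p-value = 0.339461.
Step 6: alpha = 0.05. fail to reject H0.

H = 3.3594, df = 3, p = 0.339461, fail to reject H0.


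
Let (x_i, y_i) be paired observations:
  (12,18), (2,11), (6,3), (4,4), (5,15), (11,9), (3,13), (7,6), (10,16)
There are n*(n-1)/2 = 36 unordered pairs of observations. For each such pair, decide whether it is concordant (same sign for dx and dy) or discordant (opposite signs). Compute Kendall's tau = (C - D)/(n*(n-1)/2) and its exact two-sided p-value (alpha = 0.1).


Step 1: Enumerate the 36 unordered pairs (i,j) with i<j and classify each by sign(x_j-x_i) * sign(y_j-y_i).
  (1,2):dx=-10,dy=-7->C; (1,3):dx=-6,dy=-15->C; (1,4):dx=-8,dy=-14->C; (1,5):dx=-7,dy=-3->C
  (1,6):dx=-1,dy=-9->C; (1,7):dx=-9,dy=-5->C; (1,8):dx=-5,dy=-12->C; (1,9):dx=-2,dy=-2->C
  (2,3):dx=+4,dy=-8->D; (2,4):dx=+2,dy=-7->D; (2,5):dx=+3,dy=+4->C; (2,6):dx=+9,dy=-2->D
  (2,7):dx=+1,dy=+2->C; (2,8):dx=+5,dy=-5->D; (2,9):dx=+8,dy=+5->C; (3,4):dx=-2,dy=+1->D
  (3,5):dx=-1,dy=+12->D; (3,6):dx=+5,dy=+6->C; (3,7):dx=-3,dy=+10->D; (3,8):dx=+1,dy=+3->C
  (3,9):dx=+4,dy=+13->C; (4,5):dx=+1,dy=+11->C; (4,6):dx=+7,dy=+5->C; (4,7):dx=-1,dy=+9->D
  (4,8):dx=+3,dy=+2->C; (4,9):dx=+6,dy=+12->C; (5,6):dx=+6,dy=-6->D; (5,7):dx=-2,dy=-2->C
  (5,8):dx=+2,dy=-9->D; (5,9):dx=+5,dy=+1->C; (6,7):dx=-8,dy=+4->D; (6,8):dx=-4,dy=-3->C
  (6,9):dx=-1,dy=+7->D; (7,8):dx=+4,dy=-7->D; (7,9):dx=+7,dy=+3->C; (8,9):dx=+3,dy=+10->C
Step 2: C = 23, D = 13, total pairs = 36.
Step 3: tau = (C - D)/(n(n-1)/2) = (23 - 13)/36 = 0.277778.
Step 4: Exact two-sided p-value (enumerate n! = 362880 permutations of y under H0): p = 0.358488.
Step 5: alpha = 0.1. fail to reject H0.

tau_b = 0.2778 (C=23, D=13), p = 0.358488, fail to reject H0.


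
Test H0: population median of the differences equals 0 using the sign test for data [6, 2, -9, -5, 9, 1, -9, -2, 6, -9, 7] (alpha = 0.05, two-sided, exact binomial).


Step 1: Discard zero differences. Original n = 11; n_eff = number of nonzero differences = 11.
Nonzero differences (with sign): +6, +2, -9, -5, +9, +1, -9, -2, +6, -9, +7
Step 2: Count signs: positive = 6, negative = 5.
Step 3: Under H0: P(positive) = 0.5, so the number of positives S ~ Bin(11, 0.5).
Step 4: Two-sided exact p-value = sum of Bin(11,0.5) probabilities at or below the observed probability = 1.000000.
Step 5: alpha = 0.05. fail to reject H0.

n_eff = 11, pos = 6, neg = 5, p = 1.000000, fail to reject H0.


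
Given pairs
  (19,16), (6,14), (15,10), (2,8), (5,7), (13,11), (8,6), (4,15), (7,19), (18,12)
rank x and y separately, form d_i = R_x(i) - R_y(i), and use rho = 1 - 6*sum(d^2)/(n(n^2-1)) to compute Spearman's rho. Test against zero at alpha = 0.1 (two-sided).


Step 1: Rank x and y separately (midranks; no ties here).
rank(x): 19->10, 6->4, 15->8, 2->1, 5->3, 13->7, 8->6, 4->2, 7->5, 18->9
rank(y): 16->9, 14->7, 10->4, 8->3, 7->2, 11->5, 6->1, 15->8, 19->10, 12->6
Step 2: d_i = R_x(i) - R_y(i); compute d_i^2.
  (10-9)^2=1, (4-7)^2=9, (8-4)^2=16, (1-3)^2=4, (3-2)^2=1, (7-5)^2=4, (6-1)^2=25, (2-8)^2=36, (5-10)^2=25, (9-6)^2=9
sum(d^2) = 130.
Step 3: rho = 1 - 6*130 / (10*(10^2 - 1)) = 1 - 780/990 = 0.212121.
Step 4: Under H0, t = rho * sqrt((n-2)/(1-rho^2)) = 0.6139 ~ t(8).
Step 5: Two-sided p-value from the t-distribution with 8 df = 0.556306.
Step 6: alpha = 0.1. fail to reject H0.

rho = 0.2121, p = 0.556306, fail to reject H0 at alpha = 0.1.


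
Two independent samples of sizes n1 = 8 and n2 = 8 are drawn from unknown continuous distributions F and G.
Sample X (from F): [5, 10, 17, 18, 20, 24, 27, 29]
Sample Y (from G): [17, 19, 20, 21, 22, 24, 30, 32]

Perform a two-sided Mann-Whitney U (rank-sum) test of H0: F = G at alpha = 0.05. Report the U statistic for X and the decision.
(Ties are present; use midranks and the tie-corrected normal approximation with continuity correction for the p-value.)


Step 1: Combine and sort all 16 observations; assign midranks.
sorted (value, group): (5,X), (10,X), (17,X), (17,Y), (18,X), (19,Y), (20,X), (20,Y), (21,Y), (22,Y), (24,X), (24,Y), (27,X), (29,X), (30,Y), (32,Y)
ranks: 5->1, 10->2, 17->3.5, 17->3.5, 18->5, 19->6, 20->7.5, 20->7.5, 21->9, 22->10, 24->11.5, 24->11.5, 27->13, 29->14, 30->15, 32->16
Step 2: Rank sum for X: R1 = 1 + 2 + 3.5 + 5 + 7.5 + 11.5 + 13 + 14 = 57.5.
Step 3: U_X = R1 - n1(n1+1)/2 = 57.5 - 8*9/2 = 57.5 - 36 = 21.5.
       U_Y = n1*n2 - U_X = 64 - 21.5 = 42.5.
Step 4: Ties are present, so use the tie-corrected normal approximation (with continuity correction) for the p-value.
Step 5: p-value = 0.292554; compare to alpha = 0.05. fail to reject H0.

U_X = 21.5, p = 0.292554, fail to reject H0 at alpha = 0.05.
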